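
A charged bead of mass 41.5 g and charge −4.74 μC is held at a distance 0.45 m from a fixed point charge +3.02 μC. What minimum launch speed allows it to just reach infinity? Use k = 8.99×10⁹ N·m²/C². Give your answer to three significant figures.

To just escape, total mechanical energy must reach zero at infinity: ½mv²_min + U = 0, so ½mv²_min = −U = |kQq|/r.
|U| = |kQq|/r = (8.99×10⁹ N·m²/C²)(3.02×10⁻⁶)(4.74×10⁻⁶)/(0.450) = 0.286 J.
v_min = √(2|U|/m) = √(2·0.286/0.0415) = 3.71 m/s.

3.71 m/s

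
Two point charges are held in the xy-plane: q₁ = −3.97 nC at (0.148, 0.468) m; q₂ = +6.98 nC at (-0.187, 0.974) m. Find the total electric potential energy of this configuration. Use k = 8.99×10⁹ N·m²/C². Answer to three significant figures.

-4.11×10⁻⁷ J

The work to assemble the configuration equals its total potential energy, U = Σ kqᵢqⱼ/rᵢⱼ over all pairs.
Pair separations: r₁₂ = 0.607 m.
U = (-4.11×10⁻⁷) = -4.11×10⁻⁷ J.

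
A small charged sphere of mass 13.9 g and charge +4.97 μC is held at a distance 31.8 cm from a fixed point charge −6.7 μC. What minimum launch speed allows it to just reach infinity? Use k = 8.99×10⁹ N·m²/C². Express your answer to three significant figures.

To just escape, total mechanical energy must reach zero at infinity: ½mv²_min + U = 0, so ½mv²_min = −U = |kQq|/r.
|U| = |kQq|/r = (8.99×10⁹ N·m²/C²)(6.70×10⁻⁶)(4.97×10⁻⁶)/(0.318) = 0.941 J.
v_min = √(2|U|/m) = √(2·0.941/0.0139) = 11.6 m/s.

11.6 m/s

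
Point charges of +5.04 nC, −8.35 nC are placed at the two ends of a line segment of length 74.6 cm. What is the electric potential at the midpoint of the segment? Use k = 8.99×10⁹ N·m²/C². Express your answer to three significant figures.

The total potential is the scalar sum of each charge's contribution, V = Σ kqᵢ/rᵢ.
Each charge is 0.373 m from the midpoint.
V = k[(5.04×10⁻⁹)/(0.373) + (-8.35×10⁻⁹)/(0.373)] = -79.8 V.

-79.8 V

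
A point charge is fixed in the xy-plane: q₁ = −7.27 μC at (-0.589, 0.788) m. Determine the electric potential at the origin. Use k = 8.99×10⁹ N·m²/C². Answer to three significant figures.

-6.64×10⁴ V

The total potential is the scalar sum of each charge's contribution, V = Σ kqᵢ/rᵢ.
Distances from the field point to each charge: r₁ = 0.984 m.
V = k[(-7.27×10⁻⁶)/(0.984)] = -6.64×10⁴ V.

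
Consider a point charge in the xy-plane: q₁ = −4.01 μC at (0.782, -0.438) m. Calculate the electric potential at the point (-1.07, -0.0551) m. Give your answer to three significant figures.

Electric potential is a scalar, so the contributions from each charge add algebraically: V = Σ kqᵢ/rᵢ.
Distances from the field point to each charge: r₁ = 1.89 m.
V = k[(-4.01×10⁻⁶)/(1.89)] = -1.91×10⁴ V.

-1.91×10⁴ V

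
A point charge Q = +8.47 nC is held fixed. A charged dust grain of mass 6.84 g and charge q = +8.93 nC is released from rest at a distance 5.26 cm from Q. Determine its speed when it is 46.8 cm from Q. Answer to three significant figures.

0.0579 m/s

Only the electrostatic force acts, so mechanical energy is conserved: ½mv² = U₁ − U₂ = kQq(1/r₁ − 1/r₂).
U₁ − U₂ = (8.99×10⁹ N·m²/C²)(8.47×10⁻⁹ C)(8.93×10⁻⁹ C)(1/0.0526 − 1/0.468) = 1.15×10⁻⁵ J.
v = √(2·1.15×10⁻⁵/6.84×10⁻³) = 0.0579 m/s.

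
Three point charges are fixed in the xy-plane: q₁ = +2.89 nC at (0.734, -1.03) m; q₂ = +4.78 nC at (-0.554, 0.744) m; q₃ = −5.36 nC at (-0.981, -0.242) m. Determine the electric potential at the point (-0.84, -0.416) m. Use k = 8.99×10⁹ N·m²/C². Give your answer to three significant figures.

-164 V

The total potential is the scalar sum of each charge's contribution, V = Σ kqᵢ/rᵢ.
Distances from the field point to each charge: r₁ = 1.69 m, r₂ = 1.19 m, r₃ = 0.224 m.
V = k[(2.89×10⁻⁹)/(1.69) + (4.78×10⁻⁹)/(1.19) + (-5.36×10⁻⁹)/(0.224)] = -164 V.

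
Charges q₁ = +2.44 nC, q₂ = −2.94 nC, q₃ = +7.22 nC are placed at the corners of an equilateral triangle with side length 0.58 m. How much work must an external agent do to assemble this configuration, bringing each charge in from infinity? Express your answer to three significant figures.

-1.67×10⁻⁷ J

The assembly work is the sum of pairwise potential energies, U = Σ_{i<j} kqᵢqⱼ/rᵢⱼ.
All three pair separations equal the side length, 0.580 m.
U = (-1.11×10⁻⁷) + (2.73×10⁻⁷) + (-3.29×10⁻⁷) = -1.67×10⁻⁷ J.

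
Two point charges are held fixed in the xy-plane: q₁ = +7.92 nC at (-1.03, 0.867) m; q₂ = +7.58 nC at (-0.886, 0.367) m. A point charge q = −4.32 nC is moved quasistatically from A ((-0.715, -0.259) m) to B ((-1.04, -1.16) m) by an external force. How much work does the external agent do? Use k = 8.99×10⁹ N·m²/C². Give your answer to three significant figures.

For quasistatic motion the external work equals the change in potential energy: W_ext = qΔV = q(V_B − V_A).
At A: distances to the source charges are 1.17 m, 0.649 m; V_A = Σ kqᵢ/rᵢ = 166 V.
At B: distances to the source charges are 2.03 m, 1.53 m; V_B = Σ kqᵢ/rᵢ = 79.5 V.
ΔV = V_B − V_A = -86.4 V.
W_ext = qΔV = (-4.32×10⁻⁹ C)(-86.4 V) = 3.73×10⁻⁷ J.

3.73×10⁻⁷ J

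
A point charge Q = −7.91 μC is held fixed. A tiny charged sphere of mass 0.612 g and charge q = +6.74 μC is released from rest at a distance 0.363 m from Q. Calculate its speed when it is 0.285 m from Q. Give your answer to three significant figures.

Only the electrostatic force acts, so mechanical energy is conserved: ½mv² = U₁ − U₂ = kQq(1/r₁ − 1/r₂).
U₁ − U₂ = (8.99×10⁹ N·m²/C²)(-7.91×10⁻⁶ C)(6.74×10⁻⁶ C)(1/0.363 − 1/0.285) = 0.361 J.
v = √(2·0.361/6.12×10⁻⁴) = 34.4 m/s.

34.4 m/s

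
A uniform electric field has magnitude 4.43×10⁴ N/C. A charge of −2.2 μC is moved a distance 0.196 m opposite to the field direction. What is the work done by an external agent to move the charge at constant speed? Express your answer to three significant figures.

The potential change for a displacement 0.196 m opposite to the field direction is ΔV = +Ed = 8680 V.
W_ext = qΔV = -0.0191 J.

-0.0191 J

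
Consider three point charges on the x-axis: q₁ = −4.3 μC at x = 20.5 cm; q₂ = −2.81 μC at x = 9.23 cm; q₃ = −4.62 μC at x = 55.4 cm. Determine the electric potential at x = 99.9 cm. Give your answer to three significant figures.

Electric potential is a scalar, so the contributions from each charge add algebraically: V = Σ kqᵢ/rᵢ.
Distances from the field point to each charge: r₁ = 0.794 m, r₂ = 0.907 m, r₃ = 0.445 m.
V = k[(-4.30×10⁻⁶)/(0.794) + (-2.81×10⁻⁶)/(0.907) + (-4.62×10⁻⁶)/(0.445)] = -1.70×10⁵ V.

-1.70×10⁵ V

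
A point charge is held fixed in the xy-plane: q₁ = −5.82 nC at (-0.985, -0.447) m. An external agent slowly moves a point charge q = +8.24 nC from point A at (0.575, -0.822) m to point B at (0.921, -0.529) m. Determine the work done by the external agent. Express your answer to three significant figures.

4.27×10⁻⁸ J

For quasistatic motion the external work equals the change in potential energy: W_ext = qΔV = q(V_B − V_A).
At A: distance to the source charge is 1.60 m; V_A = kq₁/r = -32.6 V.
At B: distance to the source charge is 1.91 m; V_B = kq₁/r = -27.4 V.
ΔV = V_B − V_A = 5.18 V.
W_ext = qΔV = (8.24×10⁻⁹ C)(5.18 V) = 4.27×10⁻⁸ J.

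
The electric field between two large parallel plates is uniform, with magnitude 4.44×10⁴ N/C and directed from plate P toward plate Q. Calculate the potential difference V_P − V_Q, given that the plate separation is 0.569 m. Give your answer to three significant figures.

2.53×10⁴ V

In a uniform field, potential decreases in the direction of E: ΔV = −E·d for a displacement d parallel to E.
Going from Q to P is a displacement of 0.569 m opposite to the field, so V_P − V_Q = +Ed = 2.53×10⁴ V.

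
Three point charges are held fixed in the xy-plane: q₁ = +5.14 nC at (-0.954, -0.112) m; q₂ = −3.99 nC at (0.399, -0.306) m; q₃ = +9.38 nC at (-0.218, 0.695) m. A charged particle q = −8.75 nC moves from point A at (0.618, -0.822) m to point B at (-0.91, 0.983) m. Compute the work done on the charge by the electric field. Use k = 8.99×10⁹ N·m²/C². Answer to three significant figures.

The work done by the electric force is W_field = −ΔU = −q(V_B − V_A) = q(V_A − V_B).
At A: distances to the source charges are 1.72 m, 0.561 m, 1.73 m; V_A = Σ kqᵢ/rᵢ = 11.5 V.
At B: distances to the source charges are 1.10 m, 1.84 m, 0.750 m; V_B = Σ kqᵢ/rᵢ = 135 V.
ΔV = V_B − V_A = 124 V.
W_field = −qΔV = −(-8.75×10⁻⁹ C)(124 V) = 1.08×10⁻⁶ J.

1.08×10⁻⁶ J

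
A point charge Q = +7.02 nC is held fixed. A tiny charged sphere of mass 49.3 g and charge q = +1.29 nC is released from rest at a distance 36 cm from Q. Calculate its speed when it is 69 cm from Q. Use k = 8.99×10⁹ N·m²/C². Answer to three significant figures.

Only the electrostatic force acts, so mechanical energy is conserved: ½mv² = U₁ − U₂ = kQq(1/r₁ − 1/r₂).
U₁ − U₂ = (8.99×10⁹ N·m²/C²)(7.02×10⁻⁹ C)(1.29×10⁻⁹ C)(1/0.360 − 1/0.690) = 1.08×10⁻⁷ J.
v = √(2·1.08×10⁻⁷/0.0493) = 2.09×10⁻³ m/s.

2.09×10⁻³ m/s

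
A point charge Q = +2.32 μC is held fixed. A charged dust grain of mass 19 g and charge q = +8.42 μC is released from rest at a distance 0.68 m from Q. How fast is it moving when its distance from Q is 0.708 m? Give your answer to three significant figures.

Only the electrostatic force acts, so mechanical energy is conserved: ½mv² = U₁ − U₂ = kQq(1/r₁ − 1/r₂).
U₁ − U₂ = (8.99×10⁹ N·m²/C²)(2.32×10⁻⁶ C)(8.42×10⁻⁶ C)(1/0.680 − 1/0.708) = 0.0102 J.
v = √(2·0.0102/0.0190) = 1.04 m/s.

1.04 m/s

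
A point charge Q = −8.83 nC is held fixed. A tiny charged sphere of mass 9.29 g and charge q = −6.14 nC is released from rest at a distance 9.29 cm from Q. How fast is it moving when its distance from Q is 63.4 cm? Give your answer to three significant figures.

0.0310 m/s

Only the electrostatic force acts, so mechanical energy is conserved: ½mv² = U₁ − U₂ = kQq(1/r₁ − 1/r₂).
U₁ − U₂ = (8.99×10⁹ N·m²/C²)(-8.83×10⁻⁹ C)(-6.14×10⁻⁹ C)(1/0.0929 − 1/0.634) = 4.48×10⁻⁶ J.
v = √(2·4.48×10⁻⁶/9.29×10⁻³) = 0.0310 m/s.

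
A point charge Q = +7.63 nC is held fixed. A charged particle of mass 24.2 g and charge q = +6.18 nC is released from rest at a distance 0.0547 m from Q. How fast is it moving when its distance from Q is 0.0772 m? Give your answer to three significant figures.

Only the electrostatic force acts, so mechanical energy is conserved: ½mv² = U₁ − U₂ = kQq(1/r₁ − 1/r₂).
U₁ − U₂ = (8.99×10⁹ N·m²/C²)(7.63×10⁻⁹ C)(6.18×10⁻⁹ C)(1/0.0547 − 1/0.0772) = 2.26×10⁻⁶ J.
v = √(2·2.26×10⁻⁶/0.0242) = 0.0137 m/s.

0.0137 m/s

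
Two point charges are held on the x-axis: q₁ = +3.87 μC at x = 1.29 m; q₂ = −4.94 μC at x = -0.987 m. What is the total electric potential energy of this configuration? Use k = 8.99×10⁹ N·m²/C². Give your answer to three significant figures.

The work to assemble the configuration equals its total potential energy, U = Σ kqᵢqⱼ/rᵢⱼ over all pairs.
Pair separations: r₁₂ = 2.28 m.
U = (-0.0755) = -0.0755 J.

-0.0755 J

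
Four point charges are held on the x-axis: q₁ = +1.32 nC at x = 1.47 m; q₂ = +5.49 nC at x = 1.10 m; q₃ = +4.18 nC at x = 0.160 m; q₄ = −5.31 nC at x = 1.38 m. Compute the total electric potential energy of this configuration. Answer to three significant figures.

The work to assemble the configuration equals its total potential energy, U = Σ kqᵢqⱼ/rᵢⱼ over all pairs.
Pair separations: r₁₂ = 0.370 m, r₁₃ = 1.31 m, r₁₄ = 0.0900 m, r₂₃ = 0.940 m, r₂₄ = 0.280 m, r₃₄ = 1.22 m.
Summing all 6 pair terms gives U = -1.37×10⁻⁶ J.

-1.37×10⁻⁶ J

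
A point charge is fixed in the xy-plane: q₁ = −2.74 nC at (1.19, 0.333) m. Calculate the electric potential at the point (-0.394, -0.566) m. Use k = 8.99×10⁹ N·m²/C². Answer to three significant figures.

The total potential is the scalar sum of each charge's contribution, V = Σ kqᵢ/rᵢ.
Distances from the field point to each charge: r₁ = 1.82 m.
V = k[(-2.74×10⁻⁹)/(1.82)] = -13.5 V.

-13.5 V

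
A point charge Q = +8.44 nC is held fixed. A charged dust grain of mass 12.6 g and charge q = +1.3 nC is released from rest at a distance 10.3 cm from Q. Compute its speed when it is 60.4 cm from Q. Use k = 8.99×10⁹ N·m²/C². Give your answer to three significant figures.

Only the electrostatic force acts, so mechanical energy is conserved: ½mv² = U₁ − U₂ = kQq(1/r₁ − 1/r₂).
U₁ − U₂ = (8.99×10⁹ N·m²/C²)(8.44×10⁻⁹ C)(1.30×10⁻⁹ C)(1/0.103 − 1/0.604) = 7.94×10⁻⁷ J.
v = √(2·7.94×10⁻⁷/0.0126) = 0.0112 m/s.

0.0112 m/s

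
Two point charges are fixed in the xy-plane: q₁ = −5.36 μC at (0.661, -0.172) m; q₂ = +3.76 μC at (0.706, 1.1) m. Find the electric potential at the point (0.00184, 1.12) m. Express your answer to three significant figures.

1.48×10⁴ V

The total potential is the scalar sum of each charge's contribution, V = Σ kqᵢ/rᵢ.
Distances from the field point to each charge: r₁ = 1.45 m, r₂ = 0.704 m.
V = k[(-5.36×10⁻⁶)/(1.45) + (3.76×10⁻⁶)/(0.704)] = 1.48×10⁴ V.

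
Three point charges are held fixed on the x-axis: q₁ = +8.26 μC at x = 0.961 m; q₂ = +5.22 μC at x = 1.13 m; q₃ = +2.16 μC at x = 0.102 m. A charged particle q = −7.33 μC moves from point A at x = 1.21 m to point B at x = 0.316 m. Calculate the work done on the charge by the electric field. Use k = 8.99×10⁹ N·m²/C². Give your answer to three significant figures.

The work done by the electric force is W_field = −ΔU = −q(V_B − V_A) = q(V_A − V_B).
At A: distances to the source charges are 0.249 m, 0.0800 m, 1.11 m; V_A = Σ kqᵢ/rᵢ = 9.02×10⁵ V.
At B: distances to the source charges are 0.645 m, 0.814 m, 0.214 m; V_B = Σ kqᵢ/rᵢ = 2.64×10⁵ V.
ΔV = V_B − V_A = -6.39×10⁵ V.
W_field = −qΔV = −(-7.33×10⁻⁶ C)(-6.39×10⁵ V) = -4.68 J.

-4.68 J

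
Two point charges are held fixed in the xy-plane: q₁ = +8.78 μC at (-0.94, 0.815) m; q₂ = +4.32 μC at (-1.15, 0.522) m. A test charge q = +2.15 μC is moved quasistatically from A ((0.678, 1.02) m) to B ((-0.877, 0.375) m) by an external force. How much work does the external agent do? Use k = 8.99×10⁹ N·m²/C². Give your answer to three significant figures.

For quasistatic motion the external work equals the change in potential energy: W_ext = qΔV = q(V_B − V_A).
At A: distances to the source charges are 1.63 m, 1.89 m; V_A = Σ kqᵢ/rᵢ = 6.89×10⁴ V.
At B: distances to the source charges are 0.444 m, 0.310 m; V_B = Σ kqᵢ/rᵢ = 3.03×10⁵ V.
ΔV = V_B − V_A = 2.34×10⁵ V.
W_ext = qΔV = (2.15×10⁻⁶ C)(2.34×10⁵ V) = 0.503 J.

0.503 J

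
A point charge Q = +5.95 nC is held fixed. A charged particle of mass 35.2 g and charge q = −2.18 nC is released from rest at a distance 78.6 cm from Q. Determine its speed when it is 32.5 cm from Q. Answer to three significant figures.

3.46×10⁻³ m/s

Only the electrostatic force acts, so mechanical energy is conserved: ½mv² = U₁ − U₂ = kQq(1/r₁ − 1/r₂).
U₁ − U₂ = (8.99×10⁹ N·m²/C²)(5.95×10⁻⁹ C)(-2.18×10⁻⁹ C)(1/0.786 − 1/0.325) = 2.10×10⁻⁷ J.
v = √(2·2.10×10⁻⁷/0.0352) = 3.46×10⁻³ m/s.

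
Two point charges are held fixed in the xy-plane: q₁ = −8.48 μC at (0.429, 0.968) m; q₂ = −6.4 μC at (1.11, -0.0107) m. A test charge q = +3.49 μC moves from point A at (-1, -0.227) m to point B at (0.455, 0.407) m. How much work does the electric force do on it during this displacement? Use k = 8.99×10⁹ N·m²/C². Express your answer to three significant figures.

The work done by the electric force is W_field = −ΔU = −q(V_B − V_A) = q(V_A − V_B).
At A: distances to the source charges are 1.86 m, 2.12 m; V_A = Σ kqᵢ/rᵢ = -6.81×10⁴ V.
At B: distances to the source charges are 0.562 m, 0.777 m; V_B = Σ kqᵢ/rᵢ = -2.10×10⁵ V.
ΔV = V_B − V_A = -1.42×10⁵ V.
W_field = −qΔV = −(3.49×10⁻⁶ C)(-1.42×10⁵ V) = 0.495 J.

0.495 J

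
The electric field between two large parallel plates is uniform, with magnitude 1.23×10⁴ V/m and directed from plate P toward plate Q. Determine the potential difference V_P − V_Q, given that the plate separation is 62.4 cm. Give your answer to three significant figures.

7680 V

In a uniform field, potential decreases in the direction of E: ΔV = −E·d for a displacement d parallel to E.
Going from Q to P is a displacement of 62.4 cm opposite to the field, so V_P − V_Q = +Ed = 7680 V.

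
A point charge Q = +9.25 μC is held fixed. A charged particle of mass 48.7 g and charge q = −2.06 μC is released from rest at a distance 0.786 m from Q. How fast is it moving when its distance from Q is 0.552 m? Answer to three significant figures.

Only the electrostatic force acts, so mechanical energy is conserved: ½mv² = U₁ − U₂ = kQq(1/r₁ − 1/r₂).
U₁ − U₂ = (8.99×10⁹ N·m²/C²)(9.25×10⁻⁶ C)(-2.06×10⁻⁶ C)(1/0.786 − 1/0.552) = 0.0924 J.
v = √(2·0.0924/0.0487) = 1.95 m/s.

1.95 m/s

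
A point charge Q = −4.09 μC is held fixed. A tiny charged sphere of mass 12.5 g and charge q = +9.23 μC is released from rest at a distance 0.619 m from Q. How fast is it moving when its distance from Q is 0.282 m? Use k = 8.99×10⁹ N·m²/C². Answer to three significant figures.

10.2 m/s

Only the electrostatic force acts, so mechanical energy is conserved: ½mv² = U₁ − U₂ = kQq(1/r₁ − 1/r₂).
U₁ − U₂ = (8.99×10⁹ N·m²/C²)(-4.09×10⁻⁶ C)(9.23×10⁻⁶ C)(1/0.619 − 1/0.282) = 0.655 J.
v = √(2·0.655/0.0125) = 10.2 m/s.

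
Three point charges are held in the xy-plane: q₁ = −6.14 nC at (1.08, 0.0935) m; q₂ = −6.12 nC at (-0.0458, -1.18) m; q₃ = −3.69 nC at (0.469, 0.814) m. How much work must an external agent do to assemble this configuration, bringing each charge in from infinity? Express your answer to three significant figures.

5.13×10⁻⁷ J

The work to assemble the configuration equals its total potential energy, U = Σ kqᵢqⱼ/rᵢⱼ over all pairs.
Pair separations: r₁₂ = 1.70 m, r₁₃ = 0.945 m, r₂₃ = 2.06 m.
U = (1.99×10⁻⁷) + (2.16×10⁻⁷) + (9.86×10⁻⁸) = 5.13×10⁻⁷ J.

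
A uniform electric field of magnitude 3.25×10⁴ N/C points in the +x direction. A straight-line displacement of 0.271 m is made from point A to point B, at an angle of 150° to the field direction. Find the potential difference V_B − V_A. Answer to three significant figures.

Only the component of displacement along E changes the potential: ΔV = −E·d·cosθ.
ΔV = −(3.25×10⁴ V/m)(0.271 m)cos150° = 7630 V.

7630 V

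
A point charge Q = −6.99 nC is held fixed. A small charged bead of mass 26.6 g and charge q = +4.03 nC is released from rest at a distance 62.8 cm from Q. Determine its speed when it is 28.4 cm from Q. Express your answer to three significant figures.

Only the electrostatic force acts, so mechanical energy is conserved: ½mv² = U₁ − U₂ = kQq(1/r₁ − 1/r₂).
U₁ − U₂ = (8.99×10⁹ N·m²/C²)(-6.99×10⁻⁹ C)(4.03×10⁻⁹ C)(1/0.628 − 1/0.284) = 4.88×10⁻⁷ J.
v = √(2·4.88×10⁻⁷/0.0266) = 6.06×10⁻³ m/s.

6.06×10⁻³ m/s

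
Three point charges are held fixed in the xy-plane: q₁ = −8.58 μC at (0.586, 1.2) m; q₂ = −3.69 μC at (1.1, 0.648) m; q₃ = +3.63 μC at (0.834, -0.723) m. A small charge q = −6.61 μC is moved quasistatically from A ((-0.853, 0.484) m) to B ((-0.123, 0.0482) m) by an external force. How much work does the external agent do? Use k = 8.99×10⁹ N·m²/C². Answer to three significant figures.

For quasistatic motion the external work equals the change in potential energy: W_ext = qΔV = q(V_B − V_A).
At A: distances to the source charges are 1.61 m, 1.96 m, 2.07 m; V_A = Σ kqᵢ/rᵢ = -4.92×10⁴ V.
At B: distances to the source charges are 1.35 m, 1.36 m, 1.23 m; V_B = Σ kqᵢ/rᵢ = -5.48×10⁴ V.
ΔV = V_B − V_A = -5650 V.
W_ext = qΔV = (-6.61×10⁻⁶ C)(-5650 V) = 0.0373 J.

0.0373 J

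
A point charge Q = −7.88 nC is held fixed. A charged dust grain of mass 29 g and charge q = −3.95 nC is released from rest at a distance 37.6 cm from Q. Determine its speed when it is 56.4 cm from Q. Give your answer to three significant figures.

Only the electrostatic force acts, so mechanical energy is conserved: ½mv² = U₁ − U₂ = kQq(1/r₁ − 1/r₂).
U₁ − U₂ = (8.99×10⁹ N·m²/C²)(-7.88×10⁻⁹ C)(-3.95×10⁻⁹ C)(1/0.376 − 1/0.564) = 2.48×10⁻⁷ J.
v = √(2·2.48×10⁻⁷/0.0290) = 4.14×10⁻³ m/s.

4.14×10⁻³ m/s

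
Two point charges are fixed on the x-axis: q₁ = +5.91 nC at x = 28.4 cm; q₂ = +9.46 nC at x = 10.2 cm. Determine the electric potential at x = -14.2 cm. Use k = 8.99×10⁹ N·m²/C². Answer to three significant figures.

473 V

The total potential is the scalar sum of each charge's contribution, V = Σ kqᵢ/rᵢ.
Distances from the field point to each charge: r₁ = 0.426 m, r₂ = 0.244 m.
V = k[(5.91×10⁻⁹)/(0.426) + (9.46×10⁻⁹)/(0.244)] = 473 V.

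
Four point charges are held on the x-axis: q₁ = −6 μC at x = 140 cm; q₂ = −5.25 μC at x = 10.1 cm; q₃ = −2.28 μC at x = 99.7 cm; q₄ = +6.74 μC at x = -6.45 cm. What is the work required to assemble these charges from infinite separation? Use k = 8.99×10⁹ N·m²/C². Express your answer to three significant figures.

-1.66 J

The assembly work is the sum of pairwise potential energies, U = Σ_{i<j} kqᵢqⱼ/rᵢⱼ.
Pair separations: r₁₂ = 1.30 m, r₁₃ = 0.403 m, r₁₄ = 1.46 m, r₂₃ = 0.896 m, r₂₄ = 0.165 m, r₃₄ = 1.06 m.
Summing all 6 pair terms gives U = -1.66 J.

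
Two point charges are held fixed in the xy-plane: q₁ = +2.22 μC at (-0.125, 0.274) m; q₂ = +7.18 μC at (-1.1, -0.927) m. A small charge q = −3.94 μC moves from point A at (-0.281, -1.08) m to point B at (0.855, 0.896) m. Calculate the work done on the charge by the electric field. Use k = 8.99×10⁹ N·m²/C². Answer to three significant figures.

-0.200 J

The work done by the electric force is W_field = −ΔU = −q(V_B − V_A) = q(V_A − V_B).
At A: distances to the source charges are 1.36 m, 0.833 m; V_A = Σ kqᵢ/rᵢ = 9.21×10⁴ V.
At B: distances to the source charges are 1.16 m, 2.67 m; V_B = Σ kqᵢ/rᵢ = 4.13×10⁴ V.
ΔV = V_B − V_A = -5.08×10⁴ V.
W_field = −qΔV = −(-3.94×10⁻⁶ C)(-5.08×10⁴ V) = -0.200 J.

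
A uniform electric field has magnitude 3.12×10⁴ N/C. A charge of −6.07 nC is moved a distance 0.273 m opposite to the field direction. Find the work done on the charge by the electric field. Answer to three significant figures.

The potential change for a displacement 0.273 m opposite to the field direction is ΔV = +Ed = 8520 V.
W_field = −qΔV = 5.17×10⁻⁵ J.

5.17×10⁻⁵ J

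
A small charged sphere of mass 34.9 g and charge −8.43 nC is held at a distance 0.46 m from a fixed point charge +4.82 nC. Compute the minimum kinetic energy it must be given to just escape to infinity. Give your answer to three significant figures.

7.94×10⁻⁷ J

To just escape, total mechanical energy must reach zero at infinity: ½mv²_min + U = 0, so ½mv²_min = −U = |kQq|/r.
|U| = |kQq|/r = (8.99×10⁹ N·m²/C²)(4.82×10⁻⁹)(8.43×10⁻⁹)/(0.460) = 7.94×10⁻⁷ J.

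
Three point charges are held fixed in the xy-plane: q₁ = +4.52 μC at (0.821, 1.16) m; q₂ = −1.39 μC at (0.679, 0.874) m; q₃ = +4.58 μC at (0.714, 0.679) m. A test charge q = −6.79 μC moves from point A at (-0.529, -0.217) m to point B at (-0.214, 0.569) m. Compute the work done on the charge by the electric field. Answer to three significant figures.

The work done by the electric force is W_field = −ΔU = −q(V_B − V_A) = q(V_A − V_B).
At A: distances to the source charges are 1.93 m, 1.63 m, 1.53 m; V_A = Σ kqᵢ/rᵢ = 4.03×10⁴ V.
At B: distances to the source charges are 1.19 m, 0.944 m, 0.934 m; V_B = Σ kqᵢ/rᵢ = 6.49×10⁴ V.
ΔV = V_B − V_A = 2.46×10⁴ V.
W_field = −qΔV = −(-6.79×10⁻⁶ C)(2.46×10⁴ V) = 0.167 J.

0.167 J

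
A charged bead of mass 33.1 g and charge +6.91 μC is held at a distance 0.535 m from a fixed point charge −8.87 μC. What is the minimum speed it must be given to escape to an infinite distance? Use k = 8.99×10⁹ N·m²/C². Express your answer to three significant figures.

7.89 m/s

To just escape, total mechanical energy must reach zero at infinity: ½mv²_min + U = 0, so ½mv²_min = −U = |kQq|/r.
|U| = |kQq|/r = (8.99×10⁹ N·m²/C²)(8.87×10⁻⁶)(6.91×10⁻⁶)/(0.535) = 1.03 J.
v_min = √(2|U|/m) = √(2·1.03/0.0331) = 7.89 m/s.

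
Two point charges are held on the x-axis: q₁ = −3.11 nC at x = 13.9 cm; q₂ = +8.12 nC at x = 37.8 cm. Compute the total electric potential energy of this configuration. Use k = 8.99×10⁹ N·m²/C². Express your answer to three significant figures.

-9.50×10⁻⁷ J

The work to assemble the configuration equals its total potential energy, U = Σ kqᵢqⱼ/rᵢⱼ over all pairs.
Pair separations: r₁₂ = 0.239 m.
U = (-9.50×10⁻⁷) = -9.50×10⁻⁷ J.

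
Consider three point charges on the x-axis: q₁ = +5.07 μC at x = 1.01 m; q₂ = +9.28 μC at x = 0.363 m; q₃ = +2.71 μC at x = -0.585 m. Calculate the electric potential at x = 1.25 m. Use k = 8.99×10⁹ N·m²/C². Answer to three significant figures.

2.97×10⁵ V

Electric potential is a scalar, so the contributions from each charge add algebraically: V = Σ kqᵢ/rᵢ.
Distances from the field point to each charge: r₁ = 0.240 m, r₂ = 0.887 m, r₃ = 1.83 m.
V = k[(5.07×10⁻⁶)/(0.240) + (9.28×10⁻⁶)/(0.887) + (2.71×10⁻⁶)/(1.83)] = 2.97×10⁵ V.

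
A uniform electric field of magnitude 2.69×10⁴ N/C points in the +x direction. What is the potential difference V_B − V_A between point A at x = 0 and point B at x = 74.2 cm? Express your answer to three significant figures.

-2.00×10⁴ V

In a uniform field, potential decreases in the direction of E: V_B − V_A = −E·Δx.
V_B − V_A = −(2.69×10⁴ V/m)(0.742 m) = -2.00×10⁴ V.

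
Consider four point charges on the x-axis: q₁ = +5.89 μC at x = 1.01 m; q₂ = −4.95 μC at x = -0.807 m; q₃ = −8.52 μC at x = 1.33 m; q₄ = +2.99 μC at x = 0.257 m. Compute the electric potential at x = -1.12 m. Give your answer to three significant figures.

The total potential is the scalar sum of each charge's contribution, V = Σ kqᵢ/rᵢ.
Distances from the field point to each charge: r₁ = 2.13 m, r₂ = 0.313 m, r₃ = 2.45 m, r₄ = 1.38 m.
V = k[(5.89×10⁻⁶)/(2.13) + (-4.95×10⁻⁶)/(0.313) + (-8.52×10⁻⁶)/(2.45) + (2.99×10⁻⁶)/(1.38)] = -1.29×10⁵ V.

-1.29×10⁵ V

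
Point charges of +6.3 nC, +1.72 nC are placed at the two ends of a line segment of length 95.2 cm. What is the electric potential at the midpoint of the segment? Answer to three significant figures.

151 V

The total potential is the scalar sum of each charge's contribution, V = Σ kqᵢ/rᵢ.
Each charge is 0.476 m from the midpoint.
V = k[(6.30×10⁻⁹)/(0.476) + (1.72×10⁻⁹)/(0.476)] = 151 V.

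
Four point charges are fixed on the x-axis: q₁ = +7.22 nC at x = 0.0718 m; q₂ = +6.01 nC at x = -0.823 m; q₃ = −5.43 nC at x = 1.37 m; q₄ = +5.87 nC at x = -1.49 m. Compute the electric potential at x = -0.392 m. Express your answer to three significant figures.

The total potential is the scalar sum of each charge's contribution, V = Σ kqᵢ/rᵢ.
Distances from the field point to each charge: r₁ = 0.464 m, r₂ = 0.431 m, r₃ = 1.76 m, r₄ = 1.10 m.
V = k[(7.22×10⁻⁹)/(0.464) + (6.01×10⁻⁹)/(0.431) + (-5.43×10⁻⁹)/(1.76) + (5.87×10⁻⁹)/(1.10)] = 286 V.

286 V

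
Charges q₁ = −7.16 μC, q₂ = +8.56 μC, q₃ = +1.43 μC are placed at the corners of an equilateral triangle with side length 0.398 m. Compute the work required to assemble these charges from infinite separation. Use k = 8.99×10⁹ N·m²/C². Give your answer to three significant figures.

The work to assemble the configuration equals its total potential energy, U = Σ kqᵢqⱼ/rᵢⱼ over all pairs.
All three pair separations equal the side length, 0.398 m.
U = (-1.38) + (-0.231) + (0.276) = -1.34 J.

-1.34 J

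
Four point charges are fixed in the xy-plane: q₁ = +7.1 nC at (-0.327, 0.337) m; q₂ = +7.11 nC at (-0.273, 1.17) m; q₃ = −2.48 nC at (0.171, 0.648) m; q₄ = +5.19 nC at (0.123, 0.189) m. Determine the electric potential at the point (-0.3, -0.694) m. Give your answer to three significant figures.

128 V

The total potential is the scalar sum of each charge's contribution, V = Σ kqᵢ/rᵢ.
Distances from the field point to each charge: r₁ = 1.03 m, r₂ = 1.86 m, r₃ = 1.42 m, r₄ = 0.979 m.
V = k[(7.10×10⁻⁹)/(1.03) + (7.11×10⁻⁹)/(1.86) + (-2.48×10⁻⁹)/(1.42) + (5.19×10⁻⁹)/(0.979)] = 128 V.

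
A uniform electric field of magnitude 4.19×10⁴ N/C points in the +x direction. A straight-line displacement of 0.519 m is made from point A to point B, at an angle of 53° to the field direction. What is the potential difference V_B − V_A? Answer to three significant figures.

Only the component of displacement along E changes the potential: ΔV = −E·d·cosθ.
ΔV = −(4.19×10⁴ V/m)(0.519 m)cos53° = -1.31×10⁴ V.

-1.31×10⁴ V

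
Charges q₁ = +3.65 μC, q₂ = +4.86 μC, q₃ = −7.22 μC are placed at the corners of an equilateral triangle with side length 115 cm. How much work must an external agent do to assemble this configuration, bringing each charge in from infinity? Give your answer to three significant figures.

The work to assemble the configuration equals its total potential energy, U = Σ kqᵢqⱼ/rᵢⱼ over all pairs.
All three pair separations equal the side length, 1.15 m.
U = (0.139) + (-0.206) + (-0.274) = -0.342 J.

-0.342 J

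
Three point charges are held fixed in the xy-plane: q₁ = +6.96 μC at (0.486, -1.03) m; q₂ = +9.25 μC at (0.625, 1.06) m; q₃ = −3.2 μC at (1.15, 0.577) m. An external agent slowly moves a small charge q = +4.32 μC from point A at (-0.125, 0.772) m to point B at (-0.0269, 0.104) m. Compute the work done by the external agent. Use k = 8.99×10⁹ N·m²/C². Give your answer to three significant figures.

For quasistatic motion the external work equals the change in potential energy: W_ext = qΔV = q(V_B − V_A).
At A: distances to the source charges are 1.90 m, 0.803 m, 1.29 m; V_A = Σ kqᵢ/rᵢ = 1.14×10⁵ V.
At B: distances to the source charges are 1.24 m, 1.16 m, 1.27 m; V_B = Σ kqᵢ/rᵢ = 9.95×10⁴ V.
ΔV = V_B − V_A = -1.46×10⁴ V.
W_ext = qΔV = (4.32×10⁻⁶ C)(-1.46×10⁴ V) = -0.0632 J.

-0.0632 J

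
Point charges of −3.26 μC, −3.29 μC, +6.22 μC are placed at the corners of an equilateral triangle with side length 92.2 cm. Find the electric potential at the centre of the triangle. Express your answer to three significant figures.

-5570 V

Electric potential is a scalar, so the contributions from each charge add algebraically: V = Σ kqᵢ/rᵢ.
The distance from each vertex to the centroid is a/√3 = 0.532 m.
V = k[(-3.26×10⁻⁶)/(0.532) + (-3.29×10⁻⁶)/(0.532) + (6.22×10⁻⁶)/(0.532)] = -5570 V.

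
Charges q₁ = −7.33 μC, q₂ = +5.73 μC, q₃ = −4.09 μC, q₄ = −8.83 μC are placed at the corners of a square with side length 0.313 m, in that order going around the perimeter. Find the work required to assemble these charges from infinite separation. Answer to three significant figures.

The work to assemble the configuration equals its total potential energy, U = Σ kqᵢqⱼ/rᵢⱼ over all pairs.
The four side pairs have separation 0.313 m and the two diagonal pairs 0.443 m.
Summing all 6 pair terms gives U = 0.598 J.

0.598 J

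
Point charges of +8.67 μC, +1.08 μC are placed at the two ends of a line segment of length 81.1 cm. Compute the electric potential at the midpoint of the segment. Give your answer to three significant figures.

The total potential is the scalar sum of each charge's contribution, V = Σ kqᵢ/rᵢ.
Each charge is 0.405 m from the midpoint.
V = k[(8.67×10⁻⁶)/(0.405) + (1.08×10⁻⁶)/(0.405)] = 2.16×10⁵ V.

2.16×10⁵ V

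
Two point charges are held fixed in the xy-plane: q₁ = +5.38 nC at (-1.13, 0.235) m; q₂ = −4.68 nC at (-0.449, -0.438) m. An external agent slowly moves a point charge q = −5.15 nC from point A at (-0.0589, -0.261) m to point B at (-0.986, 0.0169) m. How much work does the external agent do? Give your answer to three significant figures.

For quasistatic motion the external work equals the change in potential energy: W_ext = qΔV = q(V_B − V_A).
At A: distances to the source charges are 1.18 m, 0.428 m; V_A = Σ kqᵢ/rᵢ = -57.2 V.
At B: distances to the source charges are 0.261 m, 0.704 m; V_B = Σ kqᵢ/rᵢ = 125 V.
ΔV = V_B − V_A = 183 V.
W_ext = qΔV = (-5.15×10⁻⁹ C)(183 V) = -9.40×10⁻⁷ J.

-9.40×10⁻⁷ J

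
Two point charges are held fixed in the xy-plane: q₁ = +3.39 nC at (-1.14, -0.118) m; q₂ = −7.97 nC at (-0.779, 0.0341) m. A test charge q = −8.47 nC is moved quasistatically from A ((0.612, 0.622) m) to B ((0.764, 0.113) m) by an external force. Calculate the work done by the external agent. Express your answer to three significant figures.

For quasistatic motion the external work equals the change in potential energy: W_ext = qΔV = q(V_B − V_A).
At A: distances to the source charges are 1.90 m, 1.51 m; V_A = Σ kqᵢ/rᵢ = -31.4 V.
At B: distances to the source charges are 1.92 m, 1.55 m; V_B = Σ kqᵢ/rᵢ = -30.5 V.
ΔV = V_B − V_A = 0.937 V.
W_ext = qΔV = (-8.47×10⁻⁹ C)(0.937 V) = -7.93×10⁻⁹ J.

-7.93×10⁻⁹ J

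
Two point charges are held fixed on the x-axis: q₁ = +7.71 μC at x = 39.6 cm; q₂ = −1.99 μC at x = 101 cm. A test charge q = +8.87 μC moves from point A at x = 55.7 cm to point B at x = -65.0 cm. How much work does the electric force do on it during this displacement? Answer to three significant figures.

2.98 J

The work done by the electric force is W_field = −ΔU = −q(V_B − V_A) = q(V_A − V_B).
At A: distances to the source charges are 0.161 m, 0.453 m; V_A = Σ kqᵢ/rᵢ = 3.91×10⁵ V.
At B: distances to the source charges are 1.05 m, 1.66 m; V_B = Σ kqᵢ/rᵢ = 5.55×10⁴ V.
ΔV = V_B − V_A = -3.36×10⁵ V.
W_field = −qΔV = −(8.87×10⁻⁶ C)(-3.36×10⁵ V) = 2.98 J.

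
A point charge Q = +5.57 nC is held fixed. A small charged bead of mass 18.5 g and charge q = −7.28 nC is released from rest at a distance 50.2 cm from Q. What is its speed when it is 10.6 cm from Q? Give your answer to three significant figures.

0.0171 m/s

Only the electrostatic force acts, so mechanical energy is conserved: ½mv² = U₁ − U₂ = kQq(1/r₁ − 1/r₂).
U₁ − U₂ = (8.99×10⁹ N·m²/C²)(5.57×10⁻⁹ C)(-7.28×10⁻⁹ C)(1/0.502 − 1/0.106) = 2.71×10⁻⁶ J.
v = √(2·2.71×10⁻⁶/0.0185) = 0.0171 m/s.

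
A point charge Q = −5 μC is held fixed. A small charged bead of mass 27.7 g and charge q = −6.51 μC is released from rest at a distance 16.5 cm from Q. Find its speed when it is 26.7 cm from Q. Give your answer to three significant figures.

6.99 m/s

Only the electrostatic force acts, so mechanical energy is conserved: ½mv² = U₁ − U₂ = kQq(1/r₁ − 1/r₂).
U₁ − U₂ = (8.99×10⁹ N·m²/C²)(-5.00×10⁻⁶ C)(-6.51×10⁻⁶ C)(1/0.165 − 1/0.267) = 0.678 J.
v = √(2·0.678/0.0277) = 6.99 m/s.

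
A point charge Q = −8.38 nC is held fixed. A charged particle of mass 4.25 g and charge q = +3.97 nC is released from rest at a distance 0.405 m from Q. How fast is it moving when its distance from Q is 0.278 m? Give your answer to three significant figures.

0.0126 m/s

Only the electrostatic force acts, so mechanical energy is conserved: ½mv² = U₁ − U₂ = kQq(1/r₁ − 1/r₂).
U₁ − U₂ = (8.99×10⁹ N·m²/C²)(-8.38×10⁻⁹ C)(3.97×10⁻⁹ C)(1/0.405 − 1/0.278) = 3.37×10⁻⁷ J.
v = √(2·3.37×10⁻⁷/4.25×10⁻³) = 0.0126 m/s.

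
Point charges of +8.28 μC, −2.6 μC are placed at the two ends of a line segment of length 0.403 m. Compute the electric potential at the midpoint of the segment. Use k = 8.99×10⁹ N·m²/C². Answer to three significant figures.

2.53×10⁵ V

Electric potential is a scalar, so the contributions from each charge add algebraically: V = Σ kqᵢ/rᵢ.
Each charge is 0.202 m from the midpoint.
V = k[(8.28×10⁻⁶)/(0.202) + (-2.60×10⁻⁶)/(0.202)] = 2.53×10⁵ V.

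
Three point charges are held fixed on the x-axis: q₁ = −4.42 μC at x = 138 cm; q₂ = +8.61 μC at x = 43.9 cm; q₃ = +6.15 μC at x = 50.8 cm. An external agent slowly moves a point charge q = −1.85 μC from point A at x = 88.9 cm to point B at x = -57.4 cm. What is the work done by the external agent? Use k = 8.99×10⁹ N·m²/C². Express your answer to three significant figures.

For quasistatic motion the external work equals the change in potential energy: W_ext = qΔV = q(V_B − V_A).
At A: distances to the source charges are 0.491 m, 0.450 m, 0.381 m; V_A = Σ kqᵢ/rᵢ = 2.36×10⁵ V.
At B: distances to the source charges are 1.95 m, 1.01 m, 1.08 m; V_B = Σ kqᵢ/rᵢ = 1.07×10⁵ V.
ΔV = V_B − V_A = -1.29×10⁵ V.
W_ext = qΔV = (-1.85×10⁻⁶ C)(-1.29×10⁵ V) = 0.239 J.

0.239 J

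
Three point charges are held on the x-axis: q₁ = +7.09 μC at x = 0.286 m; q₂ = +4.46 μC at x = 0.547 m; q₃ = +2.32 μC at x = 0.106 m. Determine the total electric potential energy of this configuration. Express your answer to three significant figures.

2.12 J

The work to assemble the configuration equals its total potential energy, U = Σ kqᵢqⱼ/rᵢⱼ over all pairs.
Pair separations: r₁₂ = 0.261 m, r₁₃ = 0.180 m, r₂₃ = 0.441 m.
U = (1.09) + (0.822) + (0.211) = 2.12 J.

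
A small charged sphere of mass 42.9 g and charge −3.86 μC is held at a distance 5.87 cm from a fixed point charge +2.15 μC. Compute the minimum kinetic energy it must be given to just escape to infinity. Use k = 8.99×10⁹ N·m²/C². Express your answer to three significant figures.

To just escape, total mechanical energy must reach zero at infinity: ½mv²_min + U = 0, so ½mv²_min = −U = |kQq|/r.
|U| = |kQq|/r = (8.99×10⁹ N·m²/C²)(2.15×10⁻⁶)(3.86×10⁻⁶)/(0.0587) = 1.27 J.

1.27 J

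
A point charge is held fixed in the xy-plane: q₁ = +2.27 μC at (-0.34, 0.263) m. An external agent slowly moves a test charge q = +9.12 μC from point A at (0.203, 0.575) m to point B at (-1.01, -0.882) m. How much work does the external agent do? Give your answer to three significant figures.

For quasistatic motion the external work equals the change in potential energy: W_ext = qΔV = q(V_B − V_A).
At A: distance to the source charge is 0.626 m; V_A = kq₁/r = 3.26×10⁴ V.
At B: distance to the source charge is 1.33 m; V_B = kq₁/r = 1.54×10⁴ V.
ΔV = V_B − V_A = -1.72×10⁴ V.
W_ext = qΔV = (9.12×10⁻⁶ C)(-1.72×10⁴ V) = -0.157 J.

-0.157 J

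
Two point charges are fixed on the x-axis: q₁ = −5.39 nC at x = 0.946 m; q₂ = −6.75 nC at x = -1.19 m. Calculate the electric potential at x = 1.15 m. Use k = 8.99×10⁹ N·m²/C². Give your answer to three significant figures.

-263 V

Electric potential is a scalar, so the contributions from each charge add algebraically: V = Σ kqᵢ/rᵢ.
Distances from the field point to each charge: r₁ = 0.204 m, r₂ = 2.34 m.
V = k[(-5.39×10⁻⁹)/(0.204) + (-6.75×10⁻⁹)/(2.34)] = -263 V.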